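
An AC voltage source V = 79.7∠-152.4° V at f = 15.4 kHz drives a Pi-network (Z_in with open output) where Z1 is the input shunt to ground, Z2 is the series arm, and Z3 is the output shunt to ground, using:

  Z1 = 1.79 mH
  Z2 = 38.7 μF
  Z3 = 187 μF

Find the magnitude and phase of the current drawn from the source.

Step 1 — Angular frequency: ω = 2π·f = 2π·1.54e+04 = 9.676e+04 rad/s.
Step 2 — Component impedances:
  Z1: Z = jωL = j·9.676e+04·0.00179 = 0 + j173.2 Ω
  Z2: Z = 1/(jωC) = -j/(ω·C) = 0 - j0.267 Ω
  Z3: Z = 1/(jωC) = -j/(ω·C) = 0 - j0.05527 Ω
Step 3 — With open output, the series arm Z2 and the output shunt Z3 appear in series to ground: Z2 + Z3 = 0 - j0.3223 Ω.
Step 4 — Parallel with input shunt Z1: Z_in = Z1 || (Z2 + Z3) = 0 - j0.3229 Ω = 0.3229∠-90.0° Ω.
Step 5 — Source phasor: V = 79.7∠-152.4° V = -70.63 - j36.92 V.
Step 6 — Ohm's law: I = V / Z_total = (-70.63 - j36.92) / (0 - j0.3229) = 114.3 - j218.7 A.
Step 7 — Convert to polar: |I| = 246.8 A, ∠I = -62.4°.

I = 246.8∠-62.4° A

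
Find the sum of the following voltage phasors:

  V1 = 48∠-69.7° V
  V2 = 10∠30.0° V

Step 1 — Convert each phasor to rectangular form:
  V1 = 48·(cos(-69.7°) + j·sin(-69.7°)) = 16.65 - j45.02 V
  V2 = 10·(cos(30.0°) + j·sin(30.0°)) = 8.66 + j5 V
Step 2 — Sum components: V_total = 25.31 - j40.02 V.
Step 3 — Convert to polar: |V_total| = 47.35 V, ∠V_total = -57.7°.

V_total = 47.35∠-57.7° V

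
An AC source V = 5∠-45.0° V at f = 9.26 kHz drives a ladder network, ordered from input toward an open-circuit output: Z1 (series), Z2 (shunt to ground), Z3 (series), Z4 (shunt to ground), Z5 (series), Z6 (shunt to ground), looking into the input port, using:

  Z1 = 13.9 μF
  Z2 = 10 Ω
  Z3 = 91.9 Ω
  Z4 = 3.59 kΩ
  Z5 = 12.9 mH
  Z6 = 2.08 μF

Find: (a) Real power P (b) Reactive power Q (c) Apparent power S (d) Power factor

Step 1 — Angular frequency: ω = 2π·f = 2π·9260 = 5.818e+04 rad/s.
Step 2 — Component impedances:
  Z1: Z = 1/(jωC) = -j/(ω·C) = 0 - j1.237 Ω
  Z2: Z = R = 10 Ω
  Z3: Z = R = 91.9 Ω
  Z4: Z = R = 3590 Ω
  Z5: Z = jωL = j·5.818e+04·0.0129 = 0 + j750.6 Ω
  Z6: Z = 1/(jωC) = -j/(ω·C) = 0 - j8.263 Ω
Step 3 — Ladder network (open output): work backward from the far end, alternating series and parallel combinations. Z_in = 9.956 - j1.111 Ω = 10.02∠-6.4° Ω.
Step 4 — Source phasor: V = 5∠-45.0° V = 3.536 - j3.536 V.
Step 5 — Current: I = V / Z = 0.3899 - j0.3116 A = 0.4991∠-38.6° A.
Step 6 — Complex power: S = V·I* = 2.48 - j0.2768 VA.
Step 7 — Real power: P = Re(S) = 2.48 W.
Step 8 — Reactive power: Q = Im(S) = -0.2768 VAR.
Step 9 — Apparent power: |S| = 2.495 VA.
Step 10 — Power factor: PF = P/|S| = 0.9938 (leading).

(a) P = 2.48 W  (b) Q = -0.2768 VAR  (c) S = 2.495 VA  (d) PF = 0.9938 (leading)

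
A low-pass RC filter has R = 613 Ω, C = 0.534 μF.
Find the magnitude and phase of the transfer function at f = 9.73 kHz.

Step 1 — Angular frequency: ω = 2π·9730 = 6.114e+04 rad/s.
Step 2 — Transfer function: H(jω) = 1/(1 + jωRC).
Step 3 — Denominator: 1 + jωRC = 1 + j·6.114e+04·613·5.34e-07 = 1 + j20.01.
Step 4 — H = 0.002491 - j0.04985.
Step 5 — Magnitude: |H| = 0.04991 (-26.0 dB); phase: φ = -87.1°.

|H| = 0.04991 (-26.0 dB), φ = -87.1°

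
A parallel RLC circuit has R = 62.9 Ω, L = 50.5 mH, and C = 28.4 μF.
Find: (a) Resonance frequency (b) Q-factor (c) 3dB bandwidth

Step 1 — Resonance: ω₀ = 1/√(LC) = 1/√(0.0505·2.84e-05) = 835 rad/s.
Step 2 — f₀ = ω₀/(2π) = 132.9 Hz.
Step 3 — Parallel Q: Q = R/(ω₀L) = 62.9/(835·0.0505) = 1.492.
Step 4 — Bandwidth: Δω = ω₀/Q = 559.8 rad/s; BW = Δω/(2π) = 89.09 Hz.

(a) f₀ = 132.9 Hz  (b) Q = 1.492  (c) BW = 89.09 Hz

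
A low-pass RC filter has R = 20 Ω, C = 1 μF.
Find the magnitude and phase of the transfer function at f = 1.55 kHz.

Step 1 — Angular frequency: ω = 2π·1550 = 9739 rad/s.
Step 2 — Transfer function: H(jω) = 1/(1 + jωRC).
Step 3 — Denominator: 1 + jωRC = 1 + j·9739·20·1e-06 = 1 + j0.1948.
Step 4 — H = 0.9634 - j0.1877.
Step 5 — Magnitude: |H| = 0.9816 (-0.2 dB); phase: φ = -11.0°.

|H| = 0.9816 (-0.2 dB), φ = -11.0°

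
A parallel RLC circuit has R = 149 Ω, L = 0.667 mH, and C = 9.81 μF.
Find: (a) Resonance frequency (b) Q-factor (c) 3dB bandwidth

Step 1 — Resonance: ω₀ = 1/√(LC) = 1/√(0.000667·9.81e-06) = 1.236e+04 rad/s.
Step 2 — f₀ = ω₀/(2π) = 1968 Hz.
Step 3 — Parallel Q: Q = R/(ω₀L) = 149/(1.236e+04·0.000667) = 18.07.
Step 4 — Bandwidth: Δω = ω₀/Q = 684.1 rad/s; BW = Δω/(2π) = 108.9 Hz.

(a) f₀ = 1968 Hz  (b) Q = 18.07  (c) BW = 108.9 Hz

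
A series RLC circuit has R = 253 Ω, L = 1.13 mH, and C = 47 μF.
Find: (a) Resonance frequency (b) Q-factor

Step 1 — Resonance condition Im(Z)=0 gives ω₀ = 1/√(LC).
Step 2 — ω₀ = 1/√(0.00113·4.7e-05) = 4339 rad/s.
Step 3 — f₀ = ω₀/(2π) = 690.6 Hz.
Step 4 — Series Q: Q = ω₀L/R = 4339·0.00113/253 = 0.01938.

(a) f₀ = 690.6 Hz  (b) Q = 0.01938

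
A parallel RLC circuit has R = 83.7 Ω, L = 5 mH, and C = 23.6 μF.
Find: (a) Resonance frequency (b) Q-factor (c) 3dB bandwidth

Step 1 — Resonance: ω₀ = 1/√(LC) = 1/√(0.005·2.36e-05) = 2911 rad/s.
Step 2 — f₀ = ω₀/(2π) = 463.3 Hz.
Step 3 — Parallel Q: Q = R/(ω₀L) = 83.7/(2911·0.005) = 5.75.
Step 4 — Bandwidth: Δω = ω₀/Q = 506.2 rad/s; BW = Δω/(2π) = 80.57 Hz.

(a) f₀ = 463.3 Hz  (b) Q = 5.75  (c) BW = 80.57 Hz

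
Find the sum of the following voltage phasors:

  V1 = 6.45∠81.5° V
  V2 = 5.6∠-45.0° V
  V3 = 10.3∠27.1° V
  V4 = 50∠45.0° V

Step 1 — Convert each phasor to rectangular form:
  V1 = 6.45·(cos(81.5°) + j·sin(81.5°)) = 0.9534 + j6.379 V
  V2 = 5.6·(cos(-45.0°) + j·sin(-45.0°)) = 3.96 - j3.96 V
  V3 = 10.3·(cos(27.1°) + j·sin(27.1°)) = 9.169 + j4.692 V
  V4 = 50·(cos(45.0°) + j·sin(45.0°)) = 35.36 + j35.36 V
Step 2 — Sum components: V_total = 49.44 + j42.47 V.
Step 3 — Convert to polar: |V_total| = 65.17 V, ∠V_total = 40.7°.

V_total = 65.17∠40.7° V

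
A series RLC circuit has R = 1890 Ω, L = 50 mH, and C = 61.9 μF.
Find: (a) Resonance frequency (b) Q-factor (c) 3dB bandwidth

Step 1 — Resonance condition Im(Z)=0 gives ω₀ = 1/√(LC).
Step 2 — ω₀ = 1/√(0.05·6.19e-05) = 568.4 rad/s.
Step 3 — f₀ = ω₀/(2π) = 90.47 Hz.
Step 4 — Series Q: Q = ω₀L/R = 568.4·0.05/1890 = 0.01504.
Step 5 — 3dB bandwidth: Δω = ω₀/Q = 3.78e+04 rad/s; BW = Δω/(2π) = 6016 Hz.

(a) f₀ = 90.47 Hz  (b) Q = 0.01504  (c) BW = 6016 Hz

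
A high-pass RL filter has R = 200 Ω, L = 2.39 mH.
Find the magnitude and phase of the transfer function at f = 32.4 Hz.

Step 1 — Angular frequency: ω = 2π·32.4 = 203.6 rad/s.
Step 2 — Transfer function: H(jω) = jωL/(R + jωL).
Step 3 — Numerator jωL = j·0.4865; denominator R + jωL = 200 + j0.4865.
Step 4 — H = 5.918e-06 + j0.002433.
Step 5 — Magnitude: |H| = 0.002433 (-52.3 dB); phase: φ = 89.9°.

|H| = 0.002433 (-52.3 dB), φ = 89.9°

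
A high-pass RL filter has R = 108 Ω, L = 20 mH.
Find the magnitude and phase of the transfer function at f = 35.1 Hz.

Step 1 — Angular frequency: ω = 2π·35.1 = 220.5 rad/s.
Step 2 — Transfer function: H(jω) = jωL/(R + jωL).
Step 3 — Numerator jωL = j·4.411; denominator R + jωL = 108 + j4.411.
Step 4 — H = 0.001665 + j0.04077.
Step 5 — Magnitude: |H| = 0.04081 (-27.8 dB); phase: φ = 87.7°.

|H| = 0.04081 (-27.8 dB), φ = 87.7°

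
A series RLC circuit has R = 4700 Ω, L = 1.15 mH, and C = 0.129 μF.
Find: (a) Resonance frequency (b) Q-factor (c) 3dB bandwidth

Step 1 — Resonance condition Im(Z)=0 gives ω₀ = 1/√(LC).
Step 2 — ω₀ = 1/√(0.00115·1.29e-07) = 8.21e+04 rad/s.
Step 3 — f₀ = ω₀/(2π) = 1.307e+04 Hz.
Step 4 — Series Q: Q = ω₀L/R = 8.21e+04·0.00115/4700 = 0.02009.
Step 5 — 3dB bandwidth: Δω = ω₀/Q = 4.087e+06 rad/s; BW = Δω/(2π) = 6.505e+05 Hz.

(a) f₀ = 1.307e+04 Hz  (b) Q = 0.02009  (c) BW = 6.505e+05 Hz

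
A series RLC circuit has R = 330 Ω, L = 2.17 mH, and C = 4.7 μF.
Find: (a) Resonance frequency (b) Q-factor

Step 1 — Resonance condition Im(Z)=0 gives ω₀ = 1/√(LC).
Step 2 — ω₀ = 1/√(0.00217·4.7e-06) = 9902 rad/s.
Step 3 — f₀ = ω₀/(2π) = 1576 Hz.
Step 4 — Series Q: Q = ω₀L/R = 9902·0.00217/330 = 0.06511.

(a) f₀ = 1576 Hz  (b) Q = 0.06511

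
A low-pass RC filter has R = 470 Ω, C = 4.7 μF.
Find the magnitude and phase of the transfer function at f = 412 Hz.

Step 1 — Angular frequency: ω = 2π·412 = 2589 rad/s.
Step 2 — Transfer function: H(jω) = 1/(1 + jωRC).
Step 3 — Denominator: 1 + jωRC = 1 + j·2589·470·4.7e-06 = 1 + j5.718.
Step 4 — H = 0.02967 - j0.1697.
Step 5 — Magnitude: |H| = 0.1723 (-15.3 dB); phase: φ = -80.1°.

|H| = 0.1723 (-15.3 dB), φ = -80.1°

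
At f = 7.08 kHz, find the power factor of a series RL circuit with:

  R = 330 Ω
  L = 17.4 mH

Step 1 — Angular frequency: ω = 2π·f = 2π·7080 = 4.448e+04 rad/s.
Step 2 — Component impedances:
  R: Z = R = 330 Ω
  L: Z = jωL = j·4.448e+04·0.0174 = 0 + j774 Ω
Step 3 — Series combination: Z_total = R + L = 330 + j774 Ω = 841.4∠66.9° Ω.
Step 4 — Power factor: PF = cos(φ) = Re(Z)/|Z| = 330/841.4 = 0.3922.
Step 5 — Type: Im(Z) = 774 ⇒ lagging (phase φ = 66.9°).

PF = 0.3922 (lagging, φ = 66.9°)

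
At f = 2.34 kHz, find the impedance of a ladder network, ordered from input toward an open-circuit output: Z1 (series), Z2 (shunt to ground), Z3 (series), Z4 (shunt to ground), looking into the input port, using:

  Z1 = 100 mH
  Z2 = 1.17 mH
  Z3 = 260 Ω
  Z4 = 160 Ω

Step 1 — Angular frequency: ω = 2π·f = 2π·2340 = 1.47e+04 rad/s.
Step 2 — Component impedances:
  Z1: Z = jωL = j·1.47e+04·0.1 = 0 + j1470 Ω
  Z2: Z = jωL = j·1.47e+04·0.00117 = 0 + j17.2 Ω
  Z3: Z = R = 260 Ω
  Z4: Z = R = 160 Ω
Step 3 — Ladder network (open output): work backward from the far end, alternating series and parallel combinations. Z_in = 0.7034 + j1487 Ω = 1487∠90.0° Ω.

Z = 0.7034 + j1487 Ω = 1487∠90.0° Ω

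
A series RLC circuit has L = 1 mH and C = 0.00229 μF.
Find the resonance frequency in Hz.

Step 1 — Resonance condition Im(Z)=0 gives ω₀ = 1/√(LC).
Step 2 — ω₀ = 1/√(0.001·2.29e-09) = 6.608e+05 rad/s.
Step 3 — f₀ = ω₀/(2π) = 1.052e+05 Hz.

f₀ = 1.052e+05 Hz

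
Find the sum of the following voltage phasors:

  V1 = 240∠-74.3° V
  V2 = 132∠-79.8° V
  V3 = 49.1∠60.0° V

Step 1 — Convert each phasor to rectangular form:
  V1 = 240·(cos(-74.3°) + j·sin(-74.3°)) = 64.94 - j231 V
  V2 = 132·(cos(-79.8°) + j·sin(-79.8°)) = 23.38 - j129.9 V
  V3 = 49.1·(cos(60.0°) + j·sin(60.0°)) = 24.55 + j42.52 V
Step 2 — Sum components: V_total = 112.9 - j318.4 V.
Step 3 — Convert to polar: |V_total| = 337.8 V, ∠V_total = -70.5°.

V_total = 337.8∠-70.5° V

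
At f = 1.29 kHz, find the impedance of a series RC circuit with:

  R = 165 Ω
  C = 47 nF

Step 1 — Angular frequency: ω = 2π·f = 2π·1290 = 8105 rad/s.
Step 2 — Component impedances:
  R: Z = R = 165 Ω
  C: Z = 1/(jωC) = -j/(ω·C) = 0 - j2625 Ω
Step 3 — Series combination: Z_total = R + C = 165 - j2625 Ω = 2630∠-86.4° Ω.

Z = 165 - j2625 Ω = 2630∠-86.4° Ω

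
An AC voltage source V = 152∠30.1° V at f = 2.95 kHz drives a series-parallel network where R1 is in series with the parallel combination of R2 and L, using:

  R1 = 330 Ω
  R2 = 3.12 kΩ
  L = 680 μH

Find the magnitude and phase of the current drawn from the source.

Step 1 — Angular frequency: ω = 2π·f = 2π·2950 = 1.854e+04 rad/s.
Step 2 — Component impedances:
  R1: Z = R = 330 Ω
  R2: Z = R = 3120 Ω
  L: Z = jωL = j·1.854e+04·0.00068 = 0 + j12.6 Ω
Step 3 — Parallel branch: R2 || L = 1/(1/R2 + 1/L) = 0.05092 + j12.6 Ω.
Step 4 — Series with R1: Z_total = R1 + (R2 || L) = 330.1 + j12.6 Ω = 330.3∠2.2° Ω.
Step 5 — Source phasor: V = 152∠30.1° V = 131.5 + j76.23 V.
Step 6 — Ohm's law: I = V / Z_total = (131.5 + j76.23) / (330.1 + j12.6) = 0.4067 + j0.2154 A.
Step 7 — Convert to polar: |I| = 0.4602 A, ∠I = 27.9°.

I = 0.4602∠27.9° A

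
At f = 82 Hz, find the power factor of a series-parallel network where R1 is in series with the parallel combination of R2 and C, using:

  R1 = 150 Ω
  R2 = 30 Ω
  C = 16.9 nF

Step 1 — Angular frequency: ω = 2π·f = 2π·82 = 515.2 rad/s.
Step 2 — Component impedances:
  R1: Z = R = 150 Ω
  R2: Z = R = 30 Ω
  C: Z = 1/(jωC) = -j/(ω·C) = 0 - j1.148e+05 Ω
Step 3 — Parallel branch: R2 || C = 1/(1/R2 + 1/C) = 30 - j0.007837 Ω.
Step 4 — Series with R1: Z_total = R1 + (R2 || C) = 180 - j0.007837 Ω = 180∠-0.0° Ω.
Step 5 — Power factor: PF = cos(φ) = Re(Z)/|Z| = 180/180 = 1.
Step 6 — Type: Im(Z) = -0.007837 ⇒ leading (phase φ = -0.0°).

PF = 1 (leading, φ = -0.0°)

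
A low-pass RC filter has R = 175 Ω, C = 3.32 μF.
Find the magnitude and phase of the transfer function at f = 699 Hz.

Step 1 — Angular frequency: ω = 2π·699 = 4392 rad/s.
Step 2 — Transfer function: H(jω) = 1/(1 + jωRC).
Step 3 — Denominator: 1 + jωRC = 1 + j·4392·175·3.32e-06 = 1 + j2.552.
Step 4 — H = 0.1331 - j0.3397.
Step 5 — Magnitude: |H| = 0.3649 (-8.8 dB); phase: φ = -68.6°.

|H| = 0.3649 (-8.8 dB), φ = -68.6°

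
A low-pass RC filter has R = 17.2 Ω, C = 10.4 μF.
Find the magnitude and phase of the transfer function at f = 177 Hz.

Step 1 — Angular frequency: ω = 2π·177 = 1112 rad/s.
Step 2 — Transfer function: H(jω) = 1/(1 + jωRC).
Step 3 — Denominator: 1 + jωRC = 1 + j·1112·17.2·1.04e-05 = 1 + j0.1989.
Step 4 — H = 0.9619 - j0.1914.
Step 5 — Magnitude: |H| = 0.9808 (-0.2 dB); phase: φ = -11.3°.

|H| = 0.9808 (-0.2 dB), φ = -11.3°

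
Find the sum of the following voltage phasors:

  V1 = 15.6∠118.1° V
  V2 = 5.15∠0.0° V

Step 1 — Convert each phasor to rectangular form:
  V1 = 15.6·(cos(118.1°) + j·sin(118.1°)) = -7.348 + j13.76 V
  V2 = 5.15·(cos(0.0°) + j·sin(0.0°)) = 5.15 V
Step 2 — Sum components: V_total = -2.198 + j13.76 V.
Step 3 — Convert to polar: |V_total| = 13.94 V, ∠V_total = 99.1°.

V_total = 13.94∠99.1° V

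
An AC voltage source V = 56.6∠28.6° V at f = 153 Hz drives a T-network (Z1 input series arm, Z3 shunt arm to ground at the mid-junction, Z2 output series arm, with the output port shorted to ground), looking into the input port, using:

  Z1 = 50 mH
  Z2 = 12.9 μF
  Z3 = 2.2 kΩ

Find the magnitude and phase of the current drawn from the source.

Step 1 — Angular frequency: ω = 2π·f = 2π·153 = 961.3 rad/s.
Step 2 — Component impedances:
  Z1: Z = jωL = j·961.3·0.05 = 0 + j48.07 Ω
  Z2: Z = 1/(jωC) = -j/(ω·C) = 0 - j80.64 Ω
  Z3: Z = R = 2200 Ω
Step 3 — With the output port shorted to ground, the output series arm Z2 runs from the junction to ground; the shunt arm Z3 also runs from the junction to ground. They appear in parallel: Z3 || Z2 = 2.952 - j80.53 Ω.
Step 4 — Series with input arm Z1: Z_in = Z1 + (Z3 || Z2) = 2.952 - j32.46 Ω = 32.6∠-84.8° Ω.
Step 5 — Source phasor: V = 56.6∠28.6° V = 49.69 + j27.09 V.
Step 6 — Ohm's law: I = V / Z_total = (49.69 + j27.09) / (2.952 - j32.46) = -0.6897 + j1.593 A.
Step 7 — Convert to polar: |I| = 1.736 A, ∠I = 113.4°.

I = 1.736∠113.4° A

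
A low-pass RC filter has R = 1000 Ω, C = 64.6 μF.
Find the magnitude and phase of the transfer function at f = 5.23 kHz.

Step 1 — Angular frequency: ω = 2π·5230 = 3.286e+04 rad/s.
Step 2 — Transfer function: H(jω) = 1/(1 + jωRC).
Step 3 — Denominator: 1 + jωRC = 1 + j·3.286e+04·1000·6.46e-05 = 1 + j2123.
Step 4 — H = 2.219e-07 - j0.0004711.
Step 5 — Magnitude: |H| = 0.0004711 (-66.5 dB); phase: φ = -90.0°.

|H| = 0.0004711 (-66.5 dB), φ = -90.0°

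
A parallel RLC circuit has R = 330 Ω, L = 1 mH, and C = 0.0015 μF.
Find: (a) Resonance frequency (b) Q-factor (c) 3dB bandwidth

Step 1 — Resonance: ω₀ = 1/√(LC) = 1/√(0.001·1.5e-09) = 8.165e+05 rad/s.
Step 2 — f₀ = ω₀/(2π) = 1.299e+05 Hz.
Step 3 — Parallel Q: Q = R/(ω₀L) = 330/(8.165e+05·0.001) = 0.4042.
Step 4 — Bandwidth: Δω = ω₀/Q = 2.02e+06 rad/s; BW = Δω/(2π) = 3.215e+05 Hz.

(a) f₀ = 1.299e+05 Hz  (b) Q = 0.4042  (c) BW = 3.215e+05 Hz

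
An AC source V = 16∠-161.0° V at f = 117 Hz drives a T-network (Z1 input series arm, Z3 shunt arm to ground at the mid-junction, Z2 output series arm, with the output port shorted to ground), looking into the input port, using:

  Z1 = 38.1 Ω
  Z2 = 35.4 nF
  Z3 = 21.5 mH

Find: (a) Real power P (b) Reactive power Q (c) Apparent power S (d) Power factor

Step 1 — Angular frequency: ω = 2π·f = 2π·117 = 735.1 rad/s.
Step 2 — Component impedances:
  Z1: Z = R = 38.1 Ω
  Z2: Z = 1/(jωC) = -j/(ω·C) = 0 - j3.843e+04 Ω
  Z3: Z = jωL = j·735.1·0.0215 = 0 + j15.81 Ω
Step 3 — With the output port shorted to ground, the output series arm Z2 runs from the junction to ground; the shunt arm Z3 also runs from the junction to ground. They appear in parallel: Z3 || Z2 = 0 + j15.81 Ω.
Step 4 — Series with input arm Z1: Z_in = Z1 + (Z3 || Z2) = 38.1 + j15.81 Ω = 41.25∠22.5° Ω.
Step 5 — Source phasor: V = 16∠-161.0° V = -15.13 - j5.209 V.
Step 6 — Current: I = V / Z = -0.3871 + j0.02394 A = 0.3879∠176.5° A.
Step 7 — Complex power: S = V·I* = 5.732 + j2.379 VA.
Step 8 — Real power: P = Re(S) = 5.732 W.
Step 9 — Reactive power: Q = Im(S) = 2.379 VAR.
Step 10 — Apparent power: |S| = 6.206 VA.
Step 11 — Power factor: PF = P/|S| = 0.9236 (lagging).

(a) P = 5.732 W  (b) Q = 2.379 VAR  (c) S = 6.206 VA  (d) PF = 0.9236 (lagging)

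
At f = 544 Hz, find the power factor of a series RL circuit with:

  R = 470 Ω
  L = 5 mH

Step 1 — Angular frequency: ω = 2π·f = 2π·544 = 3418 rad/s.
Step 2 — Component impedances:
  R: Z = R = 470 Ω
  L: Z = jωL = j·3418·0.005 = 0 + j17.09 Ω
Step 3 — Series combination: Z_total = R + L = 470 + j17.09 Ω = 470.3∠2.1° Ω.
Step 4 — Power factor: PF = cos(φ) = Re(Z)/|Z| = 470/470.31 = 0.9993.
Step 5 — Type: Im(Z) = 17.09 ⇒ lagging (phase φ = 2.1°).

PF = 0.9993 (lagging, φ = 2.1°)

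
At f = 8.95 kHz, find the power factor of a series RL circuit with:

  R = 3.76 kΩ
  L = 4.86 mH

Step 1 — Angular frequency: ω = 2π·f = 2π·8950 = 5.623e+04 rad/s.
Step 2 — Component impedances:
  R: Z = R = 3760 Ω
  L: Z = jωL = j·5.623e+04·0.00486 = 0 + j273.3 Ω
Step 3 — Series combination: Z_total = R + L = 3760 + j273.3 Ω = 3770∠4.2° Ω.
Step 4 — Power factor: PF = cos(φ) = Re(Z)/|Z| = 3760/3769.9 = 0.9974.
Step 5 — Type: Im(Z) = 273.3 ⇒ lagging (phase φ = 4.2°).

PF = 0.9974 (lagging, φ = 4.2°)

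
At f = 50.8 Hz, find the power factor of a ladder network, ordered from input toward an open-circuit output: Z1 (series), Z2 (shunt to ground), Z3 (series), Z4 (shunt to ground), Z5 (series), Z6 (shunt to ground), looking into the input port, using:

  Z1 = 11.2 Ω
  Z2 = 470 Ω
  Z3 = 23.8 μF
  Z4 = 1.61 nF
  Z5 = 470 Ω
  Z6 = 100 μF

Step 1 — Angular frequency: ω = 2π·f = 2π·50.8 = 319.2 rad/s.
Step 2 — Component impedances:
  Z1: Z = R = 11.2 Ω
  Z2: Z = R = 470 Ω
  Z3: Z = 1/(jωC) = -j/(ω·C) = 0 - j131.6 Ω
  Z4: Z = 1/(jωC) = -j/(ω·C) = 0 - j1.946e+06 Ω
  Z5: Z = R = 470 Ω
  Z6: Z = 1/(jωC) = -j/(ω·C) = 0 - j31.33 Ω
Step 3 — Ladder network (open output): work backward from the far end, alternating series and parallel combinations. Z_in = 253.1 - j39.58 Ω = 256.1∠-8.9° Ω.
Step 4 — Power factor: PF = cos(φ) = Re(Z)/|Z| = 253.06/256.14 = 0.988.
Step 5 — Type: Im(Z) = -39.58 ⇒ leading (phase φ = -8.9°).

PF = 0.988 (leading, φ = -8.9°)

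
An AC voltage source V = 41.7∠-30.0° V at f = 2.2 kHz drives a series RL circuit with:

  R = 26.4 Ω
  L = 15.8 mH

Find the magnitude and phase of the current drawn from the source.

Step 1 — Angular frequency: ω = 2π·f = 2π·2200 = 1.382e+04 rad/s.
Step 2 — Component impedances:
  R: Z = R = 26.4 Ω
  L: Z = jωL = j·1.382e+04·0.0158 = 0 + j218.4 Ω
Step 3 — Series combination: Z_total = R + L = 26.4 + j218.4 Ω = 220∠83.1° Ω.
Step 4 — Source phasor: V = 41.7∠-30.0° V = 36.11 - j20.85 V.
Step 5 — Ohm's law: I = V / Z_total = (36.11 - j20.85) / (26.4 + j218.4) = -0.07439 - j0.1743 A.
Step 6 — Convert to polar: |I| = 0.1896 A, ∠I = -113.1°.

I = 0.1896∠-113.1° A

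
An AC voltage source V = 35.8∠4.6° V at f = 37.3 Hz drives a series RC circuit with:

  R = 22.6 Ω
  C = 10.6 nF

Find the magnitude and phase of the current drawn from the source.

Step 1 — Angular frequency: ω = 2π·f = 2π·37.3 = 234.4 rad/s.
Step 2 — Component impedances:
  R: Z = R = 22.6 Ω
  C: Z = 1/(jωC) = -j/(ω·C) = 0 - j4.025e+05 Ω
Step 3 — Series combination: Z_total = R + C = 22.6 - j4.025e+05 Ω = 4.025e+05∠-90.0° Ω.
Step 4 — Source phasor: V = 35.8∠4.6° V = 35.68 + j2.871 V.
Step 5 — Ohm's law: I = V / Z_total = (35.68 + j2.871) / (22.6 - j4.025e+05) = -7.128e-06 + j8.865e-05 A.
Step 6 — Convert to polar: |I| = 8.894e-05 A, ∠I = 94.6°.

I = 8.894e-05∠94.6° A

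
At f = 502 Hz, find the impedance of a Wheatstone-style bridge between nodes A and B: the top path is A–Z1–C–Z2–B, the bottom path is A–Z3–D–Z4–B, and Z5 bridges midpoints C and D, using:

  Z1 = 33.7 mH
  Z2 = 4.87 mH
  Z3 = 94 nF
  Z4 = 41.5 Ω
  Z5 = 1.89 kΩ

Step 1 — Angular frequency: ω = 2π·f = 2π·502 = 3154 rad/s.
Step 2 — Component impedances:
  Z1: Z = jωL = j·3154·0.0337 = 0 + j106.3 Ω
  Z2: Z = jωL = j·3154·0.00487 = 0 + j15.36 Ω
  Z3: Z = 1/(jωC) = -j/(ω·C) = 0 - j3373 Ω
  Z4: Z = R = 41.5 Ω
  Z5: Z = R = 1890 Ω
Step 3 — Bridge requires nodal analysis (the Z5 bridge couples midpoints C and D, so the two paths cannot be reduced to a simple series/parallel combination). Setting node B to ground and injecting 1 A at node A, the 3-node admittance system at A, C, D solves to V_A = Z_AB = 0.1878 + j126.2 Ω = 126.2∠89.9° Ω.

Z = 0.1878 + j126.2 Ω = 126.2∠89.9° Ω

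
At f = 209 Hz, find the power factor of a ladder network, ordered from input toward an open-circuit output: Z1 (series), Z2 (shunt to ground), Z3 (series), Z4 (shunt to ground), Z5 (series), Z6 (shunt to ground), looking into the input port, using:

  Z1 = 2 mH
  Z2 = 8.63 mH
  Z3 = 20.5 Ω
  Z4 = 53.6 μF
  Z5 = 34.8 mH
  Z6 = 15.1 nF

Step 1 — Angular frequency: ω = 2π·f = 2π·209 = 1313 rad/s.
Step 2 — Component impedances:
  Z1: Z = jωL = j·1313·0.002 = 0 + j2.626 Ω
  Z2: Z = jωL = j·1313·0.00863 = 0 + j11.33 Ω
  Z3: Z = R = 20.5 Ω
  Z4: Z = 1/(jωC) = -j/(ω·C) = 0 - j14.21 Ω
  Z5: Z = jωL = j·1313·0.0348 = 0 + j45.7 Ω
  Z6: Z = 1/(jωC) = -j/(ω·C) = 0 - j5.043e+04 Ω
Step 3 — Ladder network (open output): work backward from the far end, alternating series and parallel combinations. Z_in = 6.145 + j14.82 Ω = 16.04∠67.5° Ω.
Step 4 — Power factor: PF = cos(φ) = Re(Z)/|Z| = 6.1445/16.043 = 0.383.
Step 5 — Type: Im(Z) = 14.82 ⇒ lagging (phase φ = 67.5°).

PF = 0.383 (lagging, φ = 67.5°)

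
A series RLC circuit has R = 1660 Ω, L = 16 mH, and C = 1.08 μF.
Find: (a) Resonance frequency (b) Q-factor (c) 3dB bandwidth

Step 1 — Resonance condition Im(Z)=0 gives ω₀ = 1/√(LC).
Step 2 — ω₀ = 1/√(0.016·1.08e-06) = 7607 rad/s.
Step 3 — f₀ = ω₀/(2π) = 1211 Hz.
Step 4 — Series Q: Q = ω₀L/R = 7607·0.016/1660 = 0.07332.
Step 5 — 3dB bandwidth: Δω = ω₀/Q = 1.038e+05 rad/s; BW = Δω/(2π) = 1.651e+04 Hz.

(a) f₀ = 1211 Hz  (b) Q = 0.07332  (c) BW = 1.651e+04 Hz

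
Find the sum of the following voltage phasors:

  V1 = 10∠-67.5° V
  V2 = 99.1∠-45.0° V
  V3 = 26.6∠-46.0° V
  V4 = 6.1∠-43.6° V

Step 1 — Convert each phasor to rectangular form:
  V1 = 10·(cos(-67.5°) + j·sin(-67.5°)) = 3.827 - j9.239 V
  V2 = 99.1·(cos(-45.0°) + j·sin(-45.0°)) = 70.07 - j70.07 V
  V3 = 26.6·(cos(-46.0°) + j·sin(-46.0°)) = 18.48 - j19.13 V
  V4 = 6.1·(cos(-43.6°) + j·sin(-43.6°)) = 4.417 - j4.207 V
Step 2 — Sum components: V_total = 96.8 - j102.7 V.
Step 3 — Convert to polar: |V_total| = 141.1 V, ∠V_total = -46.7°.

V_total = 141.1∠-46.7° V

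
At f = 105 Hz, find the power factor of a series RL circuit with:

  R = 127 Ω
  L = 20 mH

Step 1 — Angular frequency: ω = 2π·f = 2π·105 = 659.7 rad/s.
Step 2 — Component impedances:
  R: Z = R = 127 Ω
  L: Z = jωL = j·659.7·0.02 = 0 + j13.19 Ω
Step 3 — Series combination: Z_total = R + L = 127 + j13.19 Ω = 127.7∠5.9° Ω.
Step 4 — Power factor: PF = cos(φ) = Re(Z)/|Z| = 127/127.684 = 0.9946.
Step 5 — Type: Im(Z) = 13.19 ⇒ lagging (phase φ = 5.9°).

PF = 0.9946 (lagging, φ = 5.9°)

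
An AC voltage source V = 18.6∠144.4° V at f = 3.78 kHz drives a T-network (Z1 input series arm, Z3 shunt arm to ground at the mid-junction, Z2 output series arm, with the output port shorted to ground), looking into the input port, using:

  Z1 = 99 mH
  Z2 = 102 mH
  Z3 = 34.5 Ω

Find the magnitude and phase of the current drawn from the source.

Step 1 — Angular frequency: ω = 2π·f = 2π·3780 = 2.375e+04 rad/s.
Step 2 — Component impedances:
  Z1: Z = jωL = j·2.375e+04·0.099 = 0 + j2351 Ω
  Z2: Z = jωL = j·2.375e+04·0.102 = 0 + j2423 Ω
  Z3: Z = R = 34.5 Ω
Step 3 — With the output port shorted to ground, the output series arm Z2 runs from the junction to ground; the shunt arm Z3 also runs from the junction to ground. They appear in parallel: Z3 || Z2 = 34.49 + j0.4912 Ω.
Step 4 — Series with input arm Z1: Z_in = Z1 + (Z3 || Z2) = 34.49 + j2352 Ω = 2352∠89.2° Ω.
Step 5 — Source phasor: V = 18.6∠144.4° V = -15.12 + j10.83 V.
Step 6 — Ohm's law: I = V / Z_total = (-15.12 + j10.83) / (34.49 + j2352) = 0.004509 + j0.006497 A.
Step 7 — Convert to polar: |I| = 0.007908 A, ∠I = 55.2°.

I = 0.007908∠55.2° A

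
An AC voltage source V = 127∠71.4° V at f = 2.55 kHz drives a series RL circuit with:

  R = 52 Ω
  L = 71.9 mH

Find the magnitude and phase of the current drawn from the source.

Step 1 — Angular frequency: ω = 2π·f = 2π·2550 = 1.602e+04 rad/s.
Step 2 — Component impedances:
  R: Z = R = 52 Ω
  L: Z = jωL = j·1.602e+04·0.0719 = 0 + j1152 Ω
Step 3 — Series combination: Z_total = R + L = 52 + j1152 Ω = 1153∠87.4° Ω.
Step 4 — Source phasor: V = 127∠71.4° V = 40.51 + j120.4 V.
Step 5 — Ohm's law: I = V / Z_total = (40.51 + j120.4) / (52 + j1152) = 0.1059 - j0.03039 A.
Step 6 — Convert to polar: |I| = 0.1101 A, ∠I = -16.0°.

I = 0.1101∠-16.0° A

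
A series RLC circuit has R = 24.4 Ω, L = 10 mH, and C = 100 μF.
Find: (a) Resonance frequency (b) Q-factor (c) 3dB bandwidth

Step 1 — Resonance: ω₀ = 1/√(LC) = 1/√(0.01·0.0001) = 1000 rad/s.
Step 2 — f₀ = ω₀/(2π) = 159.2 Hz.
Step 3 — Series Q: Q = ω₀L/R = 1000·0.01/24.4 = 0.4098.
Step 4 — Bandwidth: Δω = ω₀/Q = 2440 rad/s; BW = Δω/(2π) = 388.3 Hz.

(a) f₀ = 159.2 Hz  (b) Q = 0.4098  (c) BW = 388.3 Hz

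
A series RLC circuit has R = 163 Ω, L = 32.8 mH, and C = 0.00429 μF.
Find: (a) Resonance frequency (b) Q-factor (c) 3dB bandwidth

Step 1 — Resonance condition Im(Z)=0 gives ω₀ = 1/√(LC).
Step 2 — ω₀ = 1/√(0.0328·4.29e-09) = 8.43e+04 rad/s.
Step 3 — f₀ = ω₀/(2π) = 1.342e+04 Hz.
Step 4 — Series Q: Q = ω₀L/R = 8.43e+04·0.0328/163 = 16.96.
Step 5 — 3dB bandwidth: Δω = ω₀/Q = 4970 rad/s; BW = Δω/(2π) = 790.9 Hz.

(a) f₀ = 1.342e+04 Hz  (b) Q = 16.96  (c) BW = 790.9 Hz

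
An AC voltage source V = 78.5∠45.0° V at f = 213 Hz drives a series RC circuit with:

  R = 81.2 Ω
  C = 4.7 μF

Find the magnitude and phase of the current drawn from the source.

Step 1 — Angular frequency: ω = 2π·f = 2π·213 = 1338 rad/s.
Step 2 — Component impedances:
  R: Z = R = 81.2 Ω
  C: Z = 1/(jωC) = -j/(ω·C) = 0 - j159 Ω
Step 3 — Series combination: Z_total = R + C = 81.2 - j159 Ω = 178.5∠-62.9° Ω.
Step 4 — Source phasor: V = 78.5∠45.0° V = 55.51 + j55.51 V.
Step 5 — Ohm's law: I = V / Z_total = (55.51 + j55.51) / (81.2 - j159) = -0.1355 + j0.4183 A.
Step 6 — Convert to polar: |I| = 0.4397 A, ∠I = 107.9°.

I = 0.4397∠107.9° A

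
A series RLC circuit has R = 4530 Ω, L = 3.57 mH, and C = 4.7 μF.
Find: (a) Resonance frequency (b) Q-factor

Step 1 — Resonance condition Im(Z)=0 gives ω₀ = 1/√(LC).
Step 2 — ω₀ = 1/√(0.00357·4.7e-06) = 7720 rad/s.
Step 3 — f₀ = ω₀/(2π) = 1229 Hz.
Step 4 — Series Q: Q = ω₀L/R = 7720·0.00357/4530 = 0.006084.

(a) f₀ = 1229 Hz  (b) Q = 0.006084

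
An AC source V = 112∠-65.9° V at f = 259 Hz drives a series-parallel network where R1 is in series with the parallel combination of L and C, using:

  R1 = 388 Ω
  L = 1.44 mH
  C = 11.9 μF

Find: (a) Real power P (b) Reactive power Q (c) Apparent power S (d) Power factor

Step 1 — Angular frequency: ω = 2π·f = 2π·259 = 1627 rad/s.
Step 2 — Component impedances:
  R1: Z = R = 388 Ω
  L: Z = jωL = j·1627·0.00144 = 0 + j2.343 Ω
  C: Z = 1/(jωC) = -j/(ω·C) = 0 - j51.64 Ω
Step 3 — Parallel branch: L || C = 1/(1/L + 1/C) = 0 + j2.455 Ω.
Step 4 — Series with R1: Z_total = R1 + (L || C) = 388 + j2.455 Ω = 388∠0.4° Ω.
Step 5 — Source phasor: V = 112∠-65.9° V = 45.73 - j102.2 V.
Step 6 — Current: I = V / Z = 0.1162 - j0.2642 A = 0.2887∠-66.3° A.
Step 7 — Complex power: S = V·I* = 32.33 + j0.2045 VA.
Step 8 — Real power: P = Re(S) = 32.33 W.
Step 9 — Reactive power: Q = Im(S) = 0.2045 VAR.
Step 10 — Apparent power: |S| = 32.33 VA.
Step 11 — Power factor: PF = P/|S| = 1 (lagging).

(a) P = 32.33 W  (b) Q = 0.2045 VAR  (c) S = 32.33 VA  (d) PF = 1 (lagging)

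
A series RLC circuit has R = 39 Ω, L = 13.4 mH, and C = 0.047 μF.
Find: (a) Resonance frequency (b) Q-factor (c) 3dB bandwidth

Step 1 — Resonance condition Im(Z)=0 gives ω₀ = 1/√(LC).
Step 2 — ω₀ = 1/√(0.0134·4.7e-08) = 3.985e+04 rad/s.
Step 3 — f₀ = ω₀/(2π) = 6342 Hz.
Step 4 — Series Q: Q = ω₀L/R = 3.985e+04·0.0134/39 = 13.69.
Step 5 — 3dB bandwidth: Δω = ω₀/Q = 2910 rad/s; BW = Δω/(2π) = 463.2 Hz.

(a) f₀ = 6342 Hz  (b) Q = 13.69  (c) BW = 463.2 Hz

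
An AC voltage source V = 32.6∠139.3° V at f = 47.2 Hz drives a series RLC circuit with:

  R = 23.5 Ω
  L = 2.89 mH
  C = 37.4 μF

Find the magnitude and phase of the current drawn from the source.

Step 1 — Angular frequency: ω = 2π·f = 2π·47.2 = 296.6 rad/s.
Step 2 — Component impedances:
  R: Z = R = 23.5 Ω
  L: Z = jωL = j·296.6·0.00289 = 0 + j0.8571 Ω
  C: Z = 1/(jωC) = -j/(ω·C) = 0 - j90.16 Ω
Step 3 — Series combination: Z_total = R + L + C = 23.5 - j89.3 Ω = 92.34∠-75.3° Ω.
Step 4 — Source phasor: V = 32.6∠139.3° V = -24.72 + j21.26 V.
Step 5 — Ohm's law: I = V / Z_total = (-24.72 + j21.26) / (23.5 - j89.3) = -0.2907 - j0.2002 A.
Step 6 — Convert to polar: |I| = 0.353 A, ∠I = -145.4°.

I = 0.353∠-145.4° A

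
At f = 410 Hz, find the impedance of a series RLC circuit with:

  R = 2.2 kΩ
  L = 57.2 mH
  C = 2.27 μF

Step 1 — Angular frequency: ω = 2π·f = 2π·410 = 2576 rad/s.
Step 2 — Component impedances:
  R: Z = R = 2200 Ω
  L: Z = jωL = j·2576·0.0572 = 0 + j147.4 Ω
  C: Z = 1/(jωC) = -j/(ω·C) = 0 - j171 Ω
Step 3 — Series combination: Z_total = R + L + C = 2200 - j23.65 Ω = 2200∠-0.6° Ω.

Z = 2200 - j23.65 Ω = 2200∠-0.6° Ω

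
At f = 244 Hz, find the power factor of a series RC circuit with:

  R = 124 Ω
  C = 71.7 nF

Step 1 — Angular frequency: ω = 2π·f = 2π·244 = 1533 rad/s.
Step 2 — Component impedances:
  R: Z = R = 124 Ω
  C: Z = 1/(jωC) = -j/(ω·C) = 0 - j9097 Ω
Step 3 — Series combination: Z_total = R + C = 124 - j9097 Ω = 9098∠-89.2° Ω.
Step 4 — Power factor: PF = cos(φ) = Re(Z)/|Z| = 124/9098 = 0.01363.
Step 5 — Type: Im(Z) = -9097 ⇒ leading (phase φ = -89.2°).

PF = 0.01363 (leading, φ = -89.2°)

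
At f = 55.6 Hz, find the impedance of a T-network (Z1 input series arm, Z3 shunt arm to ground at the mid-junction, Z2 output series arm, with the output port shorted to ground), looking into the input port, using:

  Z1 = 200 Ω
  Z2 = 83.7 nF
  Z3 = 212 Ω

Step 1 — Angular frequency: ω = 2π·f = 2π·55.6 = 349.3 rad/s.
Step 2 — Component impedances:
  Z1: Z = R = 200 Ω
  Z2: Z = 1/(jωC) = -j/(ω·C) = 0 - j3.42e+04 Ω
  Z3: Z = R = 212 Ω
Step 3 — With the output port shorted to ground, the output series arm Z2 runs from the junction to ground; the shunt arm Z3 also runs from the junction to ground. They appear in parallel: Z3 || Z2 = 212 - j1.314 Ω.
Step 4 — Series with input arm Z1: Z_in = Z1 + (Z3 || Z2) = 412 - j1.314 Ω = 412∠-0.2° Ω.

Z = 412 - j1.314 Ω = 412∠-0.2° Ω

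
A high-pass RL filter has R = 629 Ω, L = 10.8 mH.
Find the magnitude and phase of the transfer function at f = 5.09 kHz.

Step 1 — Angular frequency: ω = 2π·5090 = 3.198e+04 rad/s.
Step 2 — Transfer function: H(jω) = jωL/(R + jωL).
Step 3 — Numerator jωL = j·345.4; denominator R + jωL = 629 + j345.4.
Step 4 — H = 0.2317 + j0.4219.
Step 5 — Magnitude: |H| = 0.4813 (-6.4 dB); phase: φ = 61.2°.

|H| = 0.4813 (-6.4 dB), φ = 61.2°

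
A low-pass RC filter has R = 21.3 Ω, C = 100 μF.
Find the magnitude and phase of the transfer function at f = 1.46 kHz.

Step 1 — Angular frequency: ω = 2π·1460 = 9173 rad/s.
Step 2 — Transfer function: H(jω) = 1/(1 + jωRC).
Step 3 — Denominator: 1 + jωRC = 1 + j·9173·21.3·0.0001 = 1 + j19.54.
Step 4 — H = 0.002612 - j0.05104.
Step 5 — Magnitude: |H| = 0.05111 (-25.8 dB); phase: φ = -87.1°.

|H| = 0.05111 (-25.8 dB), φ = -87.1°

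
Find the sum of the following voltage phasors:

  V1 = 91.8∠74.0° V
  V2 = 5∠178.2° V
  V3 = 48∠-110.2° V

Step 1 — Convert each phasor to rectangular form:
  V1 = 91.8·(cos(74.0°) + j·sin(74.0°)) = 25.3 + j88.24 V
  V2 = 5·(cos(178.2°) + j·sin(178.2°)) = -4.998 + j0.1571 V
  V3 = 48·(cos(-110.2°) + j·sin(-110.2°)) = -16.57 - j45.05 V
Step 2 — Sum components: V_total = 3.732 + j43.35 V.
Step 3 — Convert to polar: |V_total| = 43.51 V, ∠V_total = 85.1°.

V_total = 43.51∠85.1° V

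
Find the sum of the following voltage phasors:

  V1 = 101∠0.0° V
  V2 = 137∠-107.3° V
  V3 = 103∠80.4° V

Step 1 — Convert each phasor to rectangular form:
  V1 = 101·(cos(0.0°) + j·sin(0.0°)) = 101 V
  V2 = 137·(cos(-107.3°) + j·sin(-107.3°)) = -40.74 - j130.8 V
  V3 = 103·(cos(80.4°) + j·sin(80.4°)) = 17.18 + j101.6 V
Step 2 — Sum components: V_total = 77.44 - j29.24 V.
Step 3 — Convert to polar: |V_total| = 82.78 V, ∠V_total = -20.7°.

V_total = 82.78∠-20.7° V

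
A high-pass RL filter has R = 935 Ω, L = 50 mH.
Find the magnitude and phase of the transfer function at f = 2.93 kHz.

Step 1 — Angular frequency: ω = 2π·2930 = 1.841e+04 rad/s.
Step 2 — Transfer function: H(jω) = jωL/(R + jωL).
Step 3 — Numerator jωL = j·920.5; denominator R + jωL = 935 + j920.5.
Step 4 — H = 0.4922 + j0.4999.
Step 5 — Magnitude: |H| = 0.7016 (-3.1 dB); phase: φ = 45.4°.

|H| = 0.7016 (-3.1 dB), φ = 45.4°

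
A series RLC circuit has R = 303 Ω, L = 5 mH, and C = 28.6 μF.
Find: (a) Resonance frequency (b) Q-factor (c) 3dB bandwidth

Step 1 — Resonance: ω₀ = 1/√(LC) = 1/√(0.005·2.86e-05) = 2644 rad/s.
Step 2 — f₀ = ω₀/(2π) = 420.9 Hz.
Step 3 — Series Q: Q = ω₀L/R = 2644·0.005/303 = 0.04364.
Step 4 — Bandwidth: Δω = ω₀/Q = 6.06e+04 rad/s; BW = Δω/(2π) = 9645 Hz.

(a) f₀ = 420.9 Hz  (b) Q = 0.04364  (c) BW = 9645 Hz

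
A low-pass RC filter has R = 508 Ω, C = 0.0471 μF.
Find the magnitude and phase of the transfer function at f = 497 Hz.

Step 1 — Angular frequency: ω = 2π·497 = 3123 rad/s.
Step 2 — Transfer function: H(jω) = 1/(1 + jωRC).
Step 3 — Denominator: 1 + jωRC = 1 + j·3123·508·4.71e-08 = 1 + j0.07472.
Step 4 — H = 0.9944 - j0.0743.
Step 5 — Magnitude: |H| = 0.9972 (-0.0 dB); phase: φ = -4.3°.

|H| = 0.9972 (-0.0 dB), φ = -4.3°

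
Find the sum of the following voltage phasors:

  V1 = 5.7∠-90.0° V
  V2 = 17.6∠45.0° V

Step 1 — Convert each phasor to rectangular form:
  V1 = 5.7·(cos(-90.0°) + j·sin(-90.0°)) = 0 - j5.7 V
  V2 = 17.6·(cos(45.0°) + j·sin(45.0°)) = 12.45 + j12.45 V
Step 2 — Sum components: V_total = 12.45 + j6.745 V.
Step 3 — Convert to polar: |V_total| = 14.16 V, ∠V_total = 28.5°.

V_total = 14.16∠28.5° V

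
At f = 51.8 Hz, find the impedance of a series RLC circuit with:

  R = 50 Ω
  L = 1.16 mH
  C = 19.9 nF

Step 1 — Angular frequency: ω = 2π·f = 2π·51.8 = 325.5 rad/s.
Step 2 — Component impedances:
  R: Z = R = 50 Ω
  L: Z = jωL = j·325.5·0.00116 = 0 + j0.3775 Ω
  C: Z = 1/(jωC) = -j/(ω·C) = 0 - j1.544e+05 Ω
Step 3 — Series combination: Z_total = R + L + C = 50 - j1.544e+05 Ω = 1.544e+05∠-90.0° Ω.

Z = 50 - j1.544e+05 Ω = 1.544e+05∠-90.0° Ω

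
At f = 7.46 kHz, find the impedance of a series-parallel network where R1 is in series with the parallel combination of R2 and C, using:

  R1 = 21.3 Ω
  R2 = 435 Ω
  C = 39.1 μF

Step 1 — Angular frequency: ω = 2π·f = 2π·7460 = 4.687e+04 rad/s.
Step 2 — Component impedances:
  R1: Z = R = 21.3 Ω
  R2: Z = R = 435 Ω
  C: Z = 1/(jωC) = -j/(ω·C) = 0 - j0.5456 Ω
Step 3 — Parallel branch: R2 || C = 1/(1/R2 + 1/C) = 0.0006844 - j0.5456 Ω.
Step 4 — Series with R1: Z_total = R1 + (R2 || C) = 21.3 - j0.5456 Ω = 21.31∠-1.5° Ω.

Z = 21.3 - j0.5456 Ω = 21.31∠-1.5° Ω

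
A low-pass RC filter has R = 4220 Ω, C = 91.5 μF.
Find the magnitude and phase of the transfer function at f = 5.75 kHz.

Step 1 — Angular frequency: ω = 2π·5750 = 3.613e+04 rad/s.
Step 2 — Transfer function: H(jω) = 1/(1 + jωRC).
Step 3 — Denominator: 1 + jωRC = 1 + j·3.613e+04·4220·9.15e-05 = 1 + j1.395e+04.
Step 4 — H = 5.139e-09 - j7.168e-05.
Step 5 — Magnitude: |H| = 7.168e-05 (-82.9 dB); phase: φ = -90.0°.

|H| = 7.168e-05 (-82.9 dB), φ = -90.0°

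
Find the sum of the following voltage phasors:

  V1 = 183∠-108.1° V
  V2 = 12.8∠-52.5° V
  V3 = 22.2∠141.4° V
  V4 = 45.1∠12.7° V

Step 1 — Convert each phasor to rectangular form:
  V1 = 183·(cos(-108.1°) + j·sin(-108.1°)) = -56.85 - j173.9 V
  V2 = 12.8·(cos(-52.5°) + j·sin(-52.5°)) = 7.792 - j10.15 V
  V3 = 22.2·(cos(141.4°) + j·sin(141.4°)) = -17.35 + j13.85 V
  V4 = 45.1·(cos(12.7°) + j·sin(12.7°)) = 44 + j9.915 V
Step 2 — Sum components: V_total = -22.41 - j160.3 V.
Step 3 — Convert to polar: |V_total| = 161.9 V, ∠V_total = -98.0°.

V_total = 161.9∠-98.0° V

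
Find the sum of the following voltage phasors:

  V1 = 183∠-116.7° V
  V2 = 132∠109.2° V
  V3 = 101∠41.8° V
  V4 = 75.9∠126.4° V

Step 1 — Convert each phasor to rectangular form:
  V1 = 183·(cos(-116.7°) + j·sin(-116.7°)) = -82.23 - j163.5 V
  V2 = 132·(cos(109.2°) + j·sin(109.2°)) = -43.41 + j124.7 V
  V3 = 101·(cos(41.8°) + j·sin(41.8°)) = 75.29 + j67.32 V
  V4 = 75.9·(cos(126.4°) + j·sin(126.4°)) = -45.04 + j61.09 V
Step 2 — Sum components: V_total = -95.38 + j89.58 V.
Step 3 — Convert to polar: |V_total| = 130.9 V, ∠V_total = 136.8°.

V_total = 130.9∠136.8° V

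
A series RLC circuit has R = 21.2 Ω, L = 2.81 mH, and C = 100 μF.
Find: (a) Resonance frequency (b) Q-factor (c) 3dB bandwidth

Step 1 — Resonance: ω₀ = 1/√(LC) = 1/√(0.00281·0.0001) = 1886 rad/s.
Step 2 — f₀ = ω₀/(2π) = 300.2 Hz.
Step 3 — Series Q: Q = ω₀L/R = 1886·0.00281/21.2 = 0.25.
Step 4 — Bandwidth: Δω = ω₀/Q = 7544 rad/s; BW = Δω/(2π) = 1201 Hz.

(a) f₀ = 300.2 Hz  (b) Q = 0.25  (c) BW = 1201 Hz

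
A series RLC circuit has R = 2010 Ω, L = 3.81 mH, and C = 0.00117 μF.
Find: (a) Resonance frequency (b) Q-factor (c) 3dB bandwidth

Step 1 — Resonance: ω₀ = 1/√(LC) = 1/√(0.00381·1.17e-09) = 4.736e+05 rad/s.
Step 2 — f₀ = ω₀/(2π) = 7.538e+04 Hz.
Step 3 — Series Q: Q = ω₀L/R = 4.736e+05·0.00381/2010 = 0.8978.
Step 4 — Bandwidth: Δω = ω₀/Q = 5.276e+05 rad/s; BW = Δω/(2π) = 8.396e+04 Hz.

(a) f₀ = 7.538e+04 Hz  (b) Q = 0.8978  (c) BW = 8.396e+04 Hz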